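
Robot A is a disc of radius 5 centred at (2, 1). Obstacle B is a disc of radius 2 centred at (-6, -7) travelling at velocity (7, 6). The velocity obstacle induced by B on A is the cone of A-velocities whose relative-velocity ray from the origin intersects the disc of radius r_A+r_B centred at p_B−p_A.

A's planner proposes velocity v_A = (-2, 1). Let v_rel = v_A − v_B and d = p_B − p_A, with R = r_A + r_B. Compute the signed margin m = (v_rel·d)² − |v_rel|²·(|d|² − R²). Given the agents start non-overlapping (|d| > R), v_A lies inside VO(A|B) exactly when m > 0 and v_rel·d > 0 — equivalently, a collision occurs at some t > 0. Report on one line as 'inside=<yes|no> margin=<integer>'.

d = (-8, -8),  |d|² = 128;  R = 5+2 = 7,  c = 128−7² = 79
v_rel = (-9, -5),  |v_rel|² = 106;  v_rel·d = (-9)·(-8) + (-5)·(-8) = 112
106·t² − 224·t + 79 = 0  ⇒  m = 112² − 106·79 = 4170
m = 4170 > 0,  v_rel·d = 112 > 0  ⇒  inside

inside=yes margin=4170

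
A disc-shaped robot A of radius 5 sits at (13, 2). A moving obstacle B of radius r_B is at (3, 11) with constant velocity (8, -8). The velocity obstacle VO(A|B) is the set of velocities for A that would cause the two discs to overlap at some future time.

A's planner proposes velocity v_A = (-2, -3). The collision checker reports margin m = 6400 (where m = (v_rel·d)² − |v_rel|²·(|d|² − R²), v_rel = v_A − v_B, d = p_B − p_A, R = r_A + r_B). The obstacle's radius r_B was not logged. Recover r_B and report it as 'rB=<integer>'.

m = 6400
d = (-10, 9);  v_rel = (-10, 5),  |v_rel|² = 125
v_rel×d = (-10)·(9) − (5)·(-10) = -40
since m = R²·125 − (-40)²:  R² = (1600 + 6400) / 125 = 64
R = √64 = 8  ⇒  r_B = 8 − 5 = 3

rB=3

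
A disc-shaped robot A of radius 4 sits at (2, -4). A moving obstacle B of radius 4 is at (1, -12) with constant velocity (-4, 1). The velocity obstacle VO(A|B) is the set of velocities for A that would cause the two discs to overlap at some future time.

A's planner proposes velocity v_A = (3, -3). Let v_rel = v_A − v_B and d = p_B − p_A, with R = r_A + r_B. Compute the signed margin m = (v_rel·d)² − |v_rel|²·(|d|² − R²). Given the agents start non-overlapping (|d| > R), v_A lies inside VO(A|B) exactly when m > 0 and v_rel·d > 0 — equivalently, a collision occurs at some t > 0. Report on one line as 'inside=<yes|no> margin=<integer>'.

d = (-1, -8),  |d|² = 65;  R = 4+4 = 8,  c = 65−8² = 1
v_rel = (7, -4),  |v_rel|² = 65;  v_rel·d = (7)·(-1) + (-4)·(-8) = 25
65·t² − 50·t + 1 = 0  ⇒  m = 25² − 65·1 = 560
m = 560 > 0,  v_rel·d = 25 > 0  ⇒  inside

inside=yes margin=560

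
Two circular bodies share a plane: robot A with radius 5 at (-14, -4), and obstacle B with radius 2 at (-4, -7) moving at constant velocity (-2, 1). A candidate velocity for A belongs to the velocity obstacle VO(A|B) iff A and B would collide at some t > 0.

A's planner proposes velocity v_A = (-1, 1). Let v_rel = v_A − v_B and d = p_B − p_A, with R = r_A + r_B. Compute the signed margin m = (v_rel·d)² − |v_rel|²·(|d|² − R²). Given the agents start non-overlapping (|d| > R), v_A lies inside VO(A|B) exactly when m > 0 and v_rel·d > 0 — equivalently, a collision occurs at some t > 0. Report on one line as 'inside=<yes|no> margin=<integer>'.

d = (10, -3),  |d|² = 109;  R = 5+2 = 7,  c = 109−7² = 60
v_rel = (1, 0),  |v_rel|² = 1;  v_rel·d = (1)·(10) + (0)·(-3) = 10
1·t² − 20·t + 60 = 0  ⇒  m = 10² − 1·60 = 40
m = 40 > 0,  v_rel·d = 10 > 0  ⇒  inside

inside=yes margin=40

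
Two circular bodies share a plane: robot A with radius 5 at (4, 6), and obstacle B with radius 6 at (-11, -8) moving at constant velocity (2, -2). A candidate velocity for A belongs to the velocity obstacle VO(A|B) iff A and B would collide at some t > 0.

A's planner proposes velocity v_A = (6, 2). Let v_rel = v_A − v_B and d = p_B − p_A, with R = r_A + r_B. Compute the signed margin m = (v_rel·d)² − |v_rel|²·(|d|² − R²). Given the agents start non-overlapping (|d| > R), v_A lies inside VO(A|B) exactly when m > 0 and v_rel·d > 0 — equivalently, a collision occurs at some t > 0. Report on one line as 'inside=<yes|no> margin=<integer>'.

d = (-15, -14),  |d|² = 421;  R = 5+6 = 11,  c = 421−11² = 300
v_rel = (4, 4),  |v_rel|² = 32;  v_rel·d = (4)·(-15) + (4)·(-14) = -116
32·t² + 232·t + 300 = 0  ⇒  m = (-116)² − 32·300 = 3856
m = 3856 > 0,  v_rel·d = -116 < 0  ⇒  outside

inside=no margin=3856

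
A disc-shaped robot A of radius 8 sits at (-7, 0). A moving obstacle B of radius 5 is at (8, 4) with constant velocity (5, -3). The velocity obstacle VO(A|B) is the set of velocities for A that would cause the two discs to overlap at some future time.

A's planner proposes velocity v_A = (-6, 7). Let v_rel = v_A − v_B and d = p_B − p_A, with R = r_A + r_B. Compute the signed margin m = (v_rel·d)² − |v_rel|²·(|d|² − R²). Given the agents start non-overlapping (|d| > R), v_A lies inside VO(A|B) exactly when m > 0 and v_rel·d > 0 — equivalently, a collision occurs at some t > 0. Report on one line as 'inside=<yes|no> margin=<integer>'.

d = (15, 4),  |d|² = 241;  R = 8+5 = 13,  c = 241−13² = 72
v_rel = (-11, 10),  |v_rel|² = 221;  v_rel·d = (-11)·(15) + (10)·(4) = -125
221·t² + 250·t + 72 = 0  ⇒  m = (-125)² − 221·72 = -287
m = -287 < 0,  v_rel·d = -125 < 0  ⇒  outside

inside=no margin=-287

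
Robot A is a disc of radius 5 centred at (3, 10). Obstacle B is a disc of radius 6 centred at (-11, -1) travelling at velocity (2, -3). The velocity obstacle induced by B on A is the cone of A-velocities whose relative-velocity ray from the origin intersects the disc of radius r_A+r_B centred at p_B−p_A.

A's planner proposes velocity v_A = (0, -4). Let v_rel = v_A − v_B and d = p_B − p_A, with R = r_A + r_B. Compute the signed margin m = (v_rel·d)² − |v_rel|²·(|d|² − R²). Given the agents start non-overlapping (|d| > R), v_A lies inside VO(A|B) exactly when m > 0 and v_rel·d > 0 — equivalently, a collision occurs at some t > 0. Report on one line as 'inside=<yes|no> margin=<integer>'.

d = (-14, -11),  |d|² = 317;  R = 5+6 = 11,  c = 317−11² = 196
v_rel = (-2, -1),  |v_rel|² = 5;  v_rel·d = (-2)·(-14) + (-1)·(-11) = 39
5·t² − 78·t + 196 = 0  ⇒  m = 39² − 5·196 = 541
m = 541 > 0,  v_rel·d = 39 > 0  ⇒  inside

inside=yes margin=541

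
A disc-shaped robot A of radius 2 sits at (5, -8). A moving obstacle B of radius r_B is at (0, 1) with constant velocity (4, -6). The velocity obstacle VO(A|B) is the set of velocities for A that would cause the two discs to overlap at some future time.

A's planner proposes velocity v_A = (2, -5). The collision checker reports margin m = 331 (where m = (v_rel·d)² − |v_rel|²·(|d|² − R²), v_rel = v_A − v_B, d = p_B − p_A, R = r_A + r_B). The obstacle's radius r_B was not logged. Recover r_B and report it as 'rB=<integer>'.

m = 331
d = (-5, 9);  v_rel = (-2, 1),  |v_rel|² = 5
v_rel×d = (-2)·(9) − (1)·(-5) = -13
since m = R²·5 − (-13)²:  R² = (169 + 331) / 5 = 100
R = √100 = 10  ⇒  r_B = 10 − 2 = 8

rB=8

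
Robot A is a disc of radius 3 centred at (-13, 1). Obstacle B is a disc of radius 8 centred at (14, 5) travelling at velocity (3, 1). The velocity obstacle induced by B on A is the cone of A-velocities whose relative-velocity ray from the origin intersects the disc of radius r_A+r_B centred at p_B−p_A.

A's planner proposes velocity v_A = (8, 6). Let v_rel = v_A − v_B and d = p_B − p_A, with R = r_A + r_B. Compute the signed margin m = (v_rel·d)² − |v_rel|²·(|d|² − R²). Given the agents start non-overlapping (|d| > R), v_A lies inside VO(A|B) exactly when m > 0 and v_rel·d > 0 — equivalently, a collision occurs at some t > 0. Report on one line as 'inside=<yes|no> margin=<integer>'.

d = (27, 4),  |d|² = 745;  R = 3+8 = 11,  c = 745−11² = 624
v_rel = (5, 5),  |v_rel|² = 50;  v_rel·d = (5)·(27) + (5)·(4) = 155
50·t² − 310·t + 624 = 0  ⇒  m = 155² − 50·624 = -7175
m = -7175 < 0,  v_rel·d = 155 > 0  ⇒  outside

inside=no margin=-7175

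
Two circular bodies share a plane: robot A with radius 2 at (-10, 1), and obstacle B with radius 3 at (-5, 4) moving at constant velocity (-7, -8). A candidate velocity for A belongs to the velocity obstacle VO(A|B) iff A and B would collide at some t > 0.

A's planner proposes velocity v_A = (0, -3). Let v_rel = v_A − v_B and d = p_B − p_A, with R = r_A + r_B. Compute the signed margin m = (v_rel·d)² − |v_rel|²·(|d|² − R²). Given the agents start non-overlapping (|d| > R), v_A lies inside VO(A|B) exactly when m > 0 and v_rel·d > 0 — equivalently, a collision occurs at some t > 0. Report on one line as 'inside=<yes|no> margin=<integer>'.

d = (5, 3),  |d|² = 34;  R = 2+3 = 5,  c = 34−5² = 9
v_rel = (7, 5),  |v_rel|² = 74;  v_rel·d = (7)·(5) + (5)·(3) = 50
74·t² − 100·t + 9 = 0  ⇒  m = 50² − 74·9 = 1834
m = 1834 > 0,  v_rel·d = 50 > 0  ⇒  inside

inside=yes margin=1834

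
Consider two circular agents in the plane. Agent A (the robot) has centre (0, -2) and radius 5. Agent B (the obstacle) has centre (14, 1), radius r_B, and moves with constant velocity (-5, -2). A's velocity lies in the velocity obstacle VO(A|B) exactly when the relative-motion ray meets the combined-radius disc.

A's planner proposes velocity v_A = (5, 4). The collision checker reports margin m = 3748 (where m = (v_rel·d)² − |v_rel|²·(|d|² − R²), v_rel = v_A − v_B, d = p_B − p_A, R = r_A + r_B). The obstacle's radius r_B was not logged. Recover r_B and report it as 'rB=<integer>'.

m = 3748
d = (14, 3);  v_rel = (10, 6),  |v_rel|² = 136
v_rel×d = (10)·(3) − (6)·(14) = -54
since m = R²·136 − (-54)²:  R² = (2916 + 3748) / 136 = 49
R = √49 = 7  ⇒  r_B = 7 − 5 = 2

rB=2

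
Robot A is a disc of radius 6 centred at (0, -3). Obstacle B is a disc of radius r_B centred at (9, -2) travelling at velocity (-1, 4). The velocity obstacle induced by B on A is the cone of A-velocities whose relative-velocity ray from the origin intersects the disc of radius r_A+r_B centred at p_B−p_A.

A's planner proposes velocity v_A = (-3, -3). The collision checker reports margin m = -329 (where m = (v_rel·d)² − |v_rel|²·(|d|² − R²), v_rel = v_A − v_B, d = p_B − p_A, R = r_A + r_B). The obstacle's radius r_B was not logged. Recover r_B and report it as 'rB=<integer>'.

m = -329
d = (9, 1);  v_rel = (-2, -7),  |v_rel|² = 53
v_rel×d = (-2)·(1) − (-7)·(9) = 61
since m = R²·53 − 61²:  R² = (3721 + -329) / 53 = 64
R = √64 = 8  ⇒  r_B = 8 − 6 = 2

rB=2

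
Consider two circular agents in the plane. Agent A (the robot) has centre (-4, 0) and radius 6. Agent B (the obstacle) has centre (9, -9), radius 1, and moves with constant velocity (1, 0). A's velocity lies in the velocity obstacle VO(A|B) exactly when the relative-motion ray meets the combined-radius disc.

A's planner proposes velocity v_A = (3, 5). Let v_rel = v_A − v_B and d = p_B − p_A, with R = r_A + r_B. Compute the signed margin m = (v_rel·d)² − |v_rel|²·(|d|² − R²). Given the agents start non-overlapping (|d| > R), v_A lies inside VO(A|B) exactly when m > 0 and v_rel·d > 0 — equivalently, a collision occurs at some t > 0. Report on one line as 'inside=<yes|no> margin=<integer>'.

d = (13, -9),  |d|² = 250;  R = 6+1 = 7,  c = 250−7² = 201
v_rel = (2, 5),  |v_rel|² = 29;  v_rel·d = (2)·(13) + (5)·(-9) = -19
29·t² + 38·t + 201 = 0  ⇒  m = (-19)² − 29·201 = -5468
m = -5468 < 0,  v_rel·d = -19 < 0  ⇒  outside

inside=no margin=-5468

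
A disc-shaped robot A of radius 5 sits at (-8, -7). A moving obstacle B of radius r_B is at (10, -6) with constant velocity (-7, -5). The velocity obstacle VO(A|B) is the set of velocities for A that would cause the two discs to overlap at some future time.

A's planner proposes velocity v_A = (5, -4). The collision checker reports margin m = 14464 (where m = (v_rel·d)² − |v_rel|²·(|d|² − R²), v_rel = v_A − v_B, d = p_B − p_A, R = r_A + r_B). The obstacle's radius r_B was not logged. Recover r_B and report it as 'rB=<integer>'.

m = 14464
d = (18, 1);  v_rel = (12, 1),  |v_rel|² = 145
v_rel×d = (12)·(1) − (1)·(18) = -6
since m = R²·145 − (-6)²:  R² = (36 + 14464) / 145 = 100
R = √100 = 10  ⇒  r_B = 10 − 5 = 5

rB=5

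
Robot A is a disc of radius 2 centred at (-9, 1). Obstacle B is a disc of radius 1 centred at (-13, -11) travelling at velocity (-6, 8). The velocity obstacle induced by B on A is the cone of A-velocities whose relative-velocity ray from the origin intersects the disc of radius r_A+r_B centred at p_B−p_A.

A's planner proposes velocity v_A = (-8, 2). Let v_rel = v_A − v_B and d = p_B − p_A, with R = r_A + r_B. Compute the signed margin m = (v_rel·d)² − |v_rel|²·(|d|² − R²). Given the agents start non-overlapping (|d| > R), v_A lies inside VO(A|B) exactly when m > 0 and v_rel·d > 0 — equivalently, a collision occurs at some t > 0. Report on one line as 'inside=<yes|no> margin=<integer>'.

d = (-4, -12),  |d|² = 160;  R = 2+1 = 3,  c = 160−3² = 151
v_rel = (-2, -6),  |v_rel|² = 40;  v_rel·d = (-2)·(-4) + (-6)·(-12) = 80
40·t² − 160·t + 151 = 0  ⇒  m = 80² − 40·151 = 360
m = 360 > 0,  v_rel·d = 80 > 0  ⇒  inside

inside=yes margin=360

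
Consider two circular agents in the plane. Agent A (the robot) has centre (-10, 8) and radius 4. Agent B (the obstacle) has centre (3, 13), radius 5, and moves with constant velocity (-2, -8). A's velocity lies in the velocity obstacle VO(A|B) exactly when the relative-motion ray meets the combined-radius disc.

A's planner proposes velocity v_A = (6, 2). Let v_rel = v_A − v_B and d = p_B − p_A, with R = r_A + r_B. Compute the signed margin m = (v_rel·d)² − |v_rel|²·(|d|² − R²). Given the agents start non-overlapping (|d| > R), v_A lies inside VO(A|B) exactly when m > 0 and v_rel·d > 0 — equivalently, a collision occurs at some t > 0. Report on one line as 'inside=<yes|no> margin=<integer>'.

d = (13, 5),  |d|² = 194;  R = 4+5 = 9,  c = 194−9² = 113
v_rel = (8, 10),  |v_rel|² = 164;  v_rel·d = (8)·(13) + (10)·(5) = 154
164·t² − 308·t + 113 = 0  ⇒  m = 154² − 164·113 = 5184
m = 5184 > 0,  v_rel·d = 154 > 0  ⇒  inside

inside=yes margin=5184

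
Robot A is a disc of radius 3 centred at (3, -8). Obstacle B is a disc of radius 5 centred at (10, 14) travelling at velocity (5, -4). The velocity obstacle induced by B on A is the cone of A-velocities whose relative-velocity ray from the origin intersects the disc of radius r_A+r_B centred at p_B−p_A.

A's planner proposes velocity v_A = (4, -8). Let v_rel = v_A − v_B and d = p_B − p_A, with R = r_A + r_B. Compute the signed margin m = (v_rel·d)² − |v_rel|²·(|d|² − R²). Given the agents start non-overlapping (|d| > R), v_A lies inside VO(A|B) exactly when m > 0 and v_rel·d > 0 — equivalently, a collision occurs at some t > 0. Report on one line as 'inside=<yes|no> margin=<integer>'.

d = (7, 22),  |d|² = 533;  R = 3+5 = 8,  c = 533−8² = 469
v_rel = (-1, -4),  |v_rel|² = 17;  v_rel·d = (-1)·(7) + (-4)·(22) = -95
17·t² + 190·t + 469 = 0  ⇒  m = (-95)² − 17·469 = 1052
m = 1052 > 0,  v_rel·d = -95 < 0  ⇒  outside

inside=no margin=1052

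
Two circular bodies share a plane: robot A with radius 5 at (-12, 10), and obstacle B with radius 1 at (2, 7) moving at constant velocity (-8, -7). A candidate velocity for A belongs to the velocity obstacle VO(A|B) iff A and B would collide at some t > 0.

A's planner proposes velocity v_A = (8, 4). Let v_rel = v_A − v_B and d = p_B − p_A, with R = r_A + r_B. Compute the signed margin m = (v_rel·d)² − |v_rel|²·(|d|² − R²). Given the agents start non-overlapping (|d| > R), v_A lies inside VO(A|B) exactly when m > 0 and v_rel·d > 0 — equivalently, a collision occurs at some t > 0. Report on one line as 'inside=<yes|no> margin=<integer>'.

d = (14, -3),  |d|² = 205;  R = 5+1 = 6,  c = 205−6² = 169
v_rel = (16, 11),  |v_rel|² = 377;  v_rel·d = (16)·(14) + (11)·(-3) = 191
377·t² − 382·t + 169 = 0  ⇒  m = 191² − 377·169 = -27232
m = -27232 < 0,  v_rel·d = 191 > 0  ⇒  outside

inside=no margin=-27232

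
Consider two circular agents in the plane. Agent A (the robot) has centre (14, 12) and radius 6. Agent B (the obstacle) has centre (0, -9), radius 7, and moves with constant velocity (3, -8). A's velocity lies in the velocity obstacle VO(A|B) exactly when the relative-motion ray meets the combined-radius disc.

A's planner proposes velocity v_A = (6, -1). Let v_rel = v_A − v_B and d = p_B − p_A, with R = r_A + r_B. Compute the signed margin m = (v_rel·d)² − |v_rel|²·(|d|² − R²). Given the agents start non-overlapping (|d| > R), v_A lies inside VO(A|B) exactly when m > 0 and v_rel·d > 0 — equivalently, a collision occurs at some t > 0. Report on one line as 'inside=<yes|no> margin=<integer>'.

d = (-14, -21),  |d|² = 637;  R = 6+7 = 13,  c = 637−13² = 468
v_rel = (3, 7),  |v_rel|² = 58;  v_rel·d = (3)·(-14) + (7)·(-21) = -189
58·t² + 378·t + 468 = 0  ⇒  m = (-189)² − 58·468 = 8577
m = 8577 > 0,  v_rel·d = -189 < 0  ⇒  outside

inside=no margin=8577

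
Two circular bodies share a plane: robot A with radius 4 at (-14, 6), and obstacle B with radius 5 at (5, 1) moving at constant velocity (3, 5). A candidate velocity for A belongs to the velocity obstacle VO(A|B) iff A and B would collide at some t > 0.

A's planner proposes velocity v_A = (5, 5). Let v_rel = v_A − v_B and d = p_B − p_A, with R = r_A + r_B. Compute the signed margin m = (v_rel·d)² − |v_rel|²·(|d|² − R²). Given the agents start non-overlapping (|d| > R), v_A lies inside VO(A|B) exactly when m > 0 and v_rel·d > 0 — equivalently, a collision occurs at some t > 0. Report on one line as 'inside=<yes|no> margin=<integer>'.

d = (19, -5),  |d|² = 386;  R = 4+5 = 9,  c = 386−9² = 305
v_rel = (2, 0),  |v_rel|² = 4;  v_rel·d = (2)·(19) + (0)·(-5) = 38
4·t² − 76·t + 305 = 0  ⇒  m = 38² − 4·305 = 224
m = 224 > 0,  v_rel·d = 38 > 0  ⇒  inside

inside=yes margin=224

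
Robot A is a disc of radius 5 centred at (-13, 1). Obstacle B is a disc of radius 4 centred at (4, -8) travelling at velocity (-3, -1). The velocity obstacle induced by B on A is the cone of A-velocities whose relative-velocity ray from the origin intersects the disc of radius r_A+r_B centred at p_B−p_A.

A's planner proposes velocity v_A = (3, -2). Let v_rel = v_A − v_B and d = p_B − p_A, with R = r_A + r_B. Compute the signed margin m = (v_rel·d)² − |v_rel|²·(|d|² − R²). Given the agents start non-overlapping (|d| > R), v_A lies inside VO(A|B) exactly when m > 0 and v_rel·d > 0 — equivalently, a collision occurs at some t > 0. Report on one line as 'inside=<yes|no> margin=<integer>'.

d = (17, -9),  |d|² = 370;  R = 5+4 = 9,  c = 370−9² = 289
v_rel = (6, -1),  |v_rel|² = 37;  v_rel·d = (6)·(17) + (-1)·(-9) = 111
37·t² − 222·t + 289 = 0  ⇒  m = 111² − 37·289 = 1628
m = 1628 > 0,  v_rel·d = 111 > 0  ⇒  inside

inside=yes margin=1628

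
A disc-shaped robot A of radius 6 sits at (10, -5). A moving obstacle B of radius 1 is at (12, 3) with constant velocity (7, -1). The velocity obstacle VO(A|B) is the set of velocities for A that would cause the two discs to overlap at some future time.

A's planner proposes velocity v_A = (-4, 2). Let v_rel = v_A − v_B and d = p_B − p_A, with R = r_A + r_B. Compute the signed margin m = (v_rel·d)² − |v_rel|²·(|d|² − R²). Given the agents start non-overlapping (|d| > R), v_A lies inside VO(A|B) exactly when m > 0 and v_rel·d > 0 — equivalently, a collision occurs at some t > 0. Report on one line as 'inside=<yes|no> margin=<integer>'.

d = (2, 8),  |d|² = 68;  R = 6+1 = 7,  c = 68−7² = 19
v_rel = (-11, 3),  |v_rel|² = 130;  v_rel·d = (-11)·(2) + (3)·(8) = 2
130·t² − 4·t + 19 = 0  ⇒  m = 2² − 130·19 = -2466
m = -2466 < 0,  v_rel·d = 2 > 0  ⇒  outside

inside=no margin=-2466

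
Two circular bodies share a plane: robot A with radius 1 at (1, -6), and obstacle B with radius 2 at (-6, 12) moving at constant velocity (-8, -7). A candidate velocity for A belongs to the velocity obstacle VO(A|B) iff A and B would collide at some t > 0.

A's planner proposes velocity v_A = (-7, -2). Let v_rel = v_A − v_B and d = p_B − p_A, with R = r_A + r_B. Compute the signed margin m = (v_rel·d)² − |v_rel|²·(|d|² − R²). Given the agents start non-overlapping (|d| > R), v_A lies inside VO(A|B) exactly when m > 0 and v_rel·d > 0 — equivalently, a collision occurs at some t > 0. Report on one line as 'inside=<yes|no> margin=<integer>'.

d = (-7, 18),  |d|² = 373;  R = 1+2 = 3,  c = 373−3² = 364
v_rel = (1, 5),  |v_rel|² = 26;  v_rel·d = (1)·(-7) + (5)·(18) = 83
26·t² − 166·t + 364 = 0  ⇒  m = 83² − 26·364 = -2575
m = -2575 < 0,  v_rel·d = 83 > 0  ⇒  outside

inside=no margin=-2575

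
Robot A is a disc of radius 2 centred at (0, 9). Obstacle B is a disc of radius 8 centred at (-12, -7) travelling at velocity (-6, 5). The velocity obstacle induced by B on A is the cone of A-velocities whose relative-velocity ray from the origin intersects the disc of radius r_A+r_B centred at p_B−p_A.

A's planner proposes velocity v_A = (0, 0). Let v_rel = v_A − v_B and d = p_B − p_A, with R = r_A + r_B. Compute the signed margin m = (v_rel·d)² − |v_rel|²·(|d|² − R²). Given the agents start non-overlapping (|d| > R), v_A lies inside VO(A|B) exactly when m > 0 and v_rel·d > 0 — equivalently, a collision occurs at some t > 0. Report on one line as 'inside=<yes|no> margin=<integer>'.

d = (-12, -16),  |d|² = 400;  R = 2+8 = 10,  c = 400−10² = 300
v_rel = (6, -5),  |v_rel|² = 61;  v_rel·d = (6)·(-12) + (-5)·(-16) = 8
61·t² − 16·t + 300 = 0  ⇒  m = 8² − 61·300 = -18236
m = -18236 < 0,  v_rel·d = 8 > 0  ⇒  outside

inside=no margin=-18236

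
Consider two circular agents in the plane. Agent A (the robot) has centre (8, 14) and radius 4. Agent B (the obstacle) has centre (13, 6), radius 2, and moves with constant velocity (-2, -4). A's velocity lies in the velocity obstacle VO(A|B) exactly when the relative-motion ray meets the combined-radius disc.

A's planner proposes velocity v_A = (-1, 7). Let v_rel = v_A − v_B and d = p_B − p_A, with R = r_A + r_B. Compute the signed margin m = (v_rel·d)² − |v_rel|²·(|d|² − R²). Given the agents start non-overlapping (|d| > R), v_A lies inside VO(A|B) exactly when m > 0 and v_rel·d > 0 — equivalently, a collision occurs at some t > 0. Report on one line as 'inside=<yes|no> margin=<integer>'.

d = (5, -8),  |d|² = 89;  R = 4+2 = 6,  c = 89−6² = 53
v_rel = (1, 11),  |v_rel|² = 122;  v_rel·d = (1)·(5) + (11)·(-8) = -83
122·t² + 166·t + 53 = 0  ⇒  m = (-83)² − 122·53 = 423
m = 423 > 0,  v_rel·d = -83 < 0  ⇒  outside

inside=no margin=423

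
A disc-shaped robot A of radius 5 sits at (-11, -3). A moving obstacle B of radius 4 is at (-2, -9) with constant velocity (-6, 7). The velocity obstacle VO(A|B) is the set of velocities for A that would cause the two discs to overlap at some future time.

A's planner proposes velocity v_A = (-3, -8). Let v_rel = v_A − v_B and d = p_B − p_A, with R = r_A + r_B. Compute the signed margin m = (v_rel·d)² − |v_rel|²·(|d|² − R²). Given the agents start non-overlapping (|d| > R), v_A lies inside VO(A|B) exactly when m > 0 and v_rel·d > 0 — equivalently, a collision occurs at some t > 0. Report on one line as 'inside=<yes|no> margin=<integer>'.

d = (9, -6),  |d|² = 117;  R = 5+4 = 9,  c = 117−9² = 36
v_rel = (3, -15),  |v_rel|² = 234;  v_rel·d = (3)·(9) + (-15)·(-6) = 117
234·t² − 234·t + 36 = 0  ⇒  m = 117² − 234·36 = 5265
m = 5265 > 0,  v_rel·d = 117 > 0  ⇒  inside

inside=yes margin=5265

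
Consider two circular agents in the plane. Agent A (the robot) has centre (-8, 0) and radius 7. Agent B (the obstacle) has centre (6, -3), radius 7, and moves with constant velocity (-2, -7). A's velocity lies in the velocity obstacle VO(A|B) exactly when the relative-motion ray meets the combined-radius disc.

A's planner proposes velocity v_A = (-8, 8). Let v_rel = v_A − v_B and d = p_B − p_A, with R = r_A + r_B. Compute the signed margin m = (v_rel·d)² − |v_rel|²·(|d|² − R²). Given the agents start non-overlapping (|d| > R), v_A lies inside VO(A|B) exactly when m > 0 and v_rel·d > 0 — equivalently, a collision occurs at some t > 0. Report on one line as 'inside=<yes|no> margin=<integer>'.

d = (14, -3),  |d|² = 205;  R = 7+7 = 14,  c = 205−14² = 9
v_rel = (-6, 15),  |v_rel|² = 261;  v_rel·d = (-6)·(14) + (15)·(-3) = -129
261·t² + 258·t + 9 = 0  ⇒  m = (-129)² − 261·9 = 14292
m = 14292 > 0,  v_rel·d = -129 < 0  ⇒  outside

inside=no margin=14292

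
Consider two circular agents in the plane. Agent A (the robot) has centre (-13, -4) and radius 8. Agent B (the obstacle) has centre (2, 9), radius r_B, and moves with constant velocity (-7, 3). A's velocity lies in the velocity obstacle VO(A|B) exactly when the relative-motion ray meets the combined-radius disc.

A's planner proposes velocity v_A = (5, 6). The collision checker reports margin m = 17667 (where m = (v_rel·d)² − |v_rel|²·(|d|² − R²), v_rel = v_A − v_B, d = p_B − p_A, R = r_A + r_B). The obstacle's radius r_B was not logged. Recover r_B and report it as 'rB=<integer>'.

m = 17667
d = (15, 13);  v_rel = (12, 3),  |v_rel|² = 153
v_rel×d = (12)·(13) − (3)·(15) = 111
since m = R²·153 − 111²:  R² = (12321 + 17667) / 153 = 196
R = √196 = 14  ⇒  r_B = 14 − 8 = 6

rB=6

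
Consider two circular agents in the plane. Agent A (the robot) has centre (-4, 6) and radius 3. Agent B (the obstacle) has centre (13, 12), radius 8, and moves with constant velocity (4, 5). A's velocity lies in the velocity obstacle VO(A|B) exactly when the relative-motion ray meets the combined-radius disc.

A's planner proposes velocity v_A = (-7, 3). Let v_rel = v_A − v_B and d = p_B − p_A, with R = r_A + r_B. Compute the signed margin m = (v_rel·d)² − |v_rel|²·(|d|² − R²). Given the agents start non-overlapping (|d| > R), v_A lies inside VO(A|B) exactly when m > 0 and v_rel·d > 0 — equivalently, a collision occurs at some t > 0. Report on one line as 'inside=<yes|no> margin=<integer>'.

d = (17, 6),  |d|² = 325;  R = 3+8 = 11,  c = 325−11² = 204
v_rel = (-11, -2),  |v_rel|² = 125;  v_rel·d = (-11)·(17) + (-2)·(6) = -199
125·t² + 398·t + 204 = 0  ⇒  m = (-199)² − 125·204 = 14101
m = 14101 > 0,  v_rel·d = -199 < 0  ⇒  outside

inside=no margin=14101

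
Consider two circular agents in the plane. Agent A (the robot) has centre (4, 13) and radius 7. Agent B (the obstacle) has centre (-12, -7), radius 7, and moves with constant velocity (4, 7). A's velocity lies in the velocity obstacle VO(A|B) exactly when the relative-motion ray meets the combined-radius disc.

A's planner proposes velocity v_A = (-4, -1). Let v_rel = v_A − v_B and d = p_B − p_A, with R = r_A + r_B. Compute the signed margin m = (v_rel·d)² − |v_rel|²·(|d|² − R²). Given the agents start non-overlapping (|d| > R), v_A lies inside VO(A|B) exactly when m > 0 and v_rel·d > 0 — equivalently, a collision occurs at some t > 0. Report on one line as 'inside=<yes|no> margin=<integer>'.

d = (-16, -20),  |d|² = 656;  R = 7+7 = 14,  c = 656−14² = 460
v_rel = (-8, -8),  |v_rel|² = 128;  v_rel·d = (-8)·(-16) + (-8)·(-20) = 288
128·t² − 576·t + 460 = 0  ⇒  m = 288² − 128·460 = 24064
m = 24064 > 0,  v_rel·d = 288 > 0  ⇒  inside

inside=yes margin=24064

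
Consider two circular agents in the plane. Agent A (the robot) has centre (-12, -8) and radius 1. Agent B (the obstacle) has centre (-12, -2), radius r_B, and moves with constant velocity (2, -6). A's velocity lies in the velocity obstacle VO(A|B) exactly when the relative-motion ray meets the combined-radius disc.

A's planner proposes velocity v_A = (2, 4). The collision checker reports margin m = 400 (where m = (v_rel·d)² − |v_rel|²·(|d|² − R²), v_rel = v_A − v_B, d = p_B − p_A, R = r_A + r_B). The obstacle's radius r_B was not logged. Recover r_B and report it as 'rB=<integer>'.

m = 400
d = (0, 6);  v_rel = (0, 10),  |v_rel|² = 100
v_rel×d = (0)·(6) − (10)·(0) = 0
since m = R²·100 − 0²:  R² = (0 + 400) / 100 = 4
R = √4 = 2  ⇒  r_B = 2 − 1 = 1

rB=1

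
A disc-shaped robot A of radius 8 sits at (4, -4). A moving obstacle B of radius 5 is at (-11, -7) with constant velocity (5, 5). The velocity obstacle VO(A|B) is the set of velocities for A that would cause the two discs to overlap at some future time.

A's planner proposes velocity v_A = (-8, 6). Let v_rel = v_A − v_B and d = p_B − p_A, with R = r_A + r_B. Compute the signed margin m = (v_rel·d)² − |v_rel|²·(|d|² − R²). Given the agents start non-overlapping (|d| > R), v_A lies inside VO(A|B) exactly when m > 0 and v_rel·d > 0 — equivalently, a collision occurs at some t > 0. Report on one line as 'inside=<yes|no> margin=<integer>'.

d = (-15, -3),  |d|² = 234;  R = 8+5 = 13,  c = 234−13² = 65
v_rel = (-13, 1),  |v_rel|² = 170;  v_rel·d = (-13)·(-15) + (1)·(-3) = 192
170·t² − 384·t + 65 = 0  ⇒  m = 192² − 170·65 = 25814
m = 25814 > 0,  v_rel·d = 192 > 0  ⇒  inside

inside=yes margin=25814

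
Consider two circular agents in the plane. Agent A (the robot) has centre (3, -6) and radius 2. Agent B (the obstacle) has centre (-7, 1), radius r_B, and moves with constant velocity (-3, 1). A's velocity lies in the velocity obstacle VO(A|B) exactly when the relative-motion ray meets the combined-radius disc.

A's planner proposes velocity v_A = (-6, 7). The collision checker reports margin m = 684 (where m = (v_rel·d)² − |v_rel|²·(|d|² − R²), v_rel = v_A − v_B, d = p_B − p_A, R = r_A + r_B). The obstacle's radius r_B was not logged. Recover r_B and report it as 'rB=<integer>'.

m = 684
d = (-10, 7);  v_rel = (-3, 6),  |v_rel|² = 45
v_rel×d = (-3)·(7) − (6)·(-10) = 39
since m = R²·45 − 39²:  R² = (1521 + 684) / 45 = 49
R = √49 = 7  ⇒  r_B = 7 − 2 = 5

rB=5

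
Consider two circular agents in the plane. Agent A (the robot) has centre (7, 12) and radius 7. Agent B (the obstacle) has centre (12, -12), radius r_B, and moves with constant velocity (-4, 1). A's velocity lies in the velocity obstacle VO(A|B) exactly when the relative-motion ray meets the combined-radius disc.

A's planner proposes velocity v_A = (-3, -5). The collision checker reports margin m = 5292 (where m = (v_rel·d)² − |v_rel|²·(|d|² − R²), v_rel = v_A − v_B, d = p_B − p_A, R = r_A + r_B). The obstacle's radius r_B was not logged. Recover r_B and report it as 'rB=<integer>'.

m = 5292
d = (5, -24);  v_rel = (1, -6),  |v_rel|² = 37
v_rel×d = (1)·(-24) − (-6)·(5) = 6
since m = R²·37 − 6²:  R² = (36 + 5292) / 37 = 144
R = √144 = 12  ⇒  r_B = 12 − 7 = 5

rB=5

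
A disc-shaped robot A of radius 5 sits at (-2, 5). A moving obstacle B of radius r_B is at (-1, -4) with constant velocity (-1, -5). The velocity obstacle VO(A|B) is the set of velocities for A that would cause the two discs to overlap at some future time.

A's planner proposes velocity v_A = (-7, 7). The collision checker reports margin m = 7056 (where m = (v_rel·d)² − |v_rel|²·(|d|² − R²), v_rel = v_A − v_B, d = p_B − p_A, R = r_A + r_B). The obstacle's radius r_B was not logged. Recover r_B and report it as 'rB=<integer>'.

m = 7056
d = (1, -9);  v_rel = (-6, 12),  |v_rel|² = 180
v_rel×d = (-6)·(-9) − (12)·(1) = 42
since m = R²·180 − 42²:  R² = (1764 + 7056) / 180 = 49
R = √49 = 7  ⇒  r_B = 7 − 5 = 2

rB=2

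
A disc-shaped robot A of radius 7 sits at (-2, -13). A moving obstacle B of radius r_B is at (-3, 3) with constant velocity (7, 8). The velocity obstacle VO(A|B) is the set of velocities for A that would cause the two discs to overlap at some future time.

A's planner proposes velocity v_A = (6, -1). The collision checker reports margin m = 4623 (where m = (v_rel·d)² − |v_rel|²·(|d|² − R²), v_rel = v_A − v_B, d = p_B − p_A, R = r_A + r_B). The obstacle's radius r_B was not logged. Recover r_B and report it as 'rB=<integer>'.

m = 4623
d = (-1, 16);  v_rel = (-1, -9),  |v_rel|² = 82
v_rel×d = (-1)·(16) − (-9)·(-1) = -25
since m = R²·82 − (-25)²:  R² = (625 + 4623) / 82 = 64
R = √64 = 8  ⇒  r_B = 8 − 7 = 1

rB=1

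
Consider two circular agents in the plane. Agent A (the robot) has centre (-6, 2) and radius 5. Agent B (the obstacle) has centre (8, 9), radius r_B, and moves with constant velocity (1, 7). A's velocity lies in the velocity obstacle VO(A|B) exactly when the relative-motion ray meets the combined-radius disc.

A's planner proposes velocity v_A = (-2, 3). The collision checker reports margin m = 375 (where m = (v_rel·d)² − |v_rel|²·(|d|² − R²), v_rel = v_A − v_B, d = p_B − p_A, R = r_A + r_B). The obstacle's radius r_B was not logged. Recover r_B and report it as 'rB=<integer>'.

m = 375
d = (14, 7);  v_rel = (-3, -4),  |v_rel|² = 25
v_rel×d = (-3)·(7) − (-4)·(14) = 35
since m = R²·25 − 35²:  R² = (1225 + 375) / 25 = 64
R = √64 = 8  ⇒  r_B = 8 − 5 = 3

rB=3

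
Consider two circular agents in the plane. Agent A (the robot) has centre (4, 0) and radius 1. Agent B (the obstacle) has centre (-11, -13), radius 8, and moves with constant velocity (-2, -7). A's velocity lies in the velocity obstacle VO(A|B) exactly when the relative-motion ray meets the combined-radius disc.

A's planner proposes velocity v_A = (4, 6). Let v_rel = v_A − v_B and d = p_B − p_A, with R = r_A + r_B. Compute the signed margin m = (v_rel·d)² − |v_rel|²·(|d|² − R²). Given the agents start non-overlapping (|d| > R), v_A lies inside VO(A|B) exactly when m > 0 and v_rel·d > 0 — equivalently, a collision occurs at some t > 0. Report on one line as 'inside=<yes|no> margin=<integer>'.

d = (-15, -13),  |d|² = 394;  R = 1+8 = 9,  c = 394−9² = 313
v_rel = (6, 13),  |v_rel|² = 205;  v_rel·d = (6)·(-15) + (13)·(-13) = -259
205·t² + 518·t + 313 = 0  ⇒  m = (-259)² − 205·313 = 2916
m = 2916 > 0,  v_rel·d = -259 < 0  ⇒  outside

inside=no margin=2916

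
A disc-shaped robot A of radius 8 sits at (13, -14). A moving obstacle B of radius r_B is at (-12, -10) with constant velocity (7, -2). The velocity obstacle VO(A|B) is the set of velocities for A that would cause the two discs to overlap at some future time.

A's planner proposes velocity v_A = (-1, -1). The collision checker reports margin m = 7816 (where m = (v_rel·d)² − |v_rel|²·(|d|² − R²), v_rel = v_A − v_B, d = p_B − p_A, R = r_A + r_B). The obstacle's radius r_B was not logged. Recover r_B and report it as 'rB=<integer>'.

m = 7816
d = (-25, 4);  v_rel = (-8, 1),  |v_rel|² = 65
v_rel×d = (-8)·(4) − (1)·(-25) = -7
since m = R²·65 − (-7)²:  R² = (49 + 7816) / 65 = 121
R = √121 = 11  ⇒  r_B = 11 − 8 = 3

rB=3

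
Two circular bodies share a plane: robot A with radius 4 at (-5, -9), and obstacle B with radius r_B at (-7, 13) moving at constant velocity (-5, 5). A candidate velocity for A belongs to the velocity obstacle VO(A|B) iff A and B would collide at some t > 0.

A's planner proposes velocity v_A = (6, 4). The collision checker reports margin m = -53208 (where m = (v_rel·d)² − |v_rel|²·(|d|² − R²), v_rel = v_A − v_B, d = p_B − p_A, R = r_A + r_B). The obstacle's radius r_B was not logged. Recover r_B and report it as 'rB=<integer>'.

m = -53208
d = (-2, 22);  v_rel = (11, -1),  |v_rel|² = 122
v_rel×d = (11)·(22) − (-1)·(-2) = 240
since m = R²·122 − 240²:  R² = (57600 + -53208) / 122 = 36
R = √36 = 6  ⇒  r_B = 6 − 4 = 2

rB=2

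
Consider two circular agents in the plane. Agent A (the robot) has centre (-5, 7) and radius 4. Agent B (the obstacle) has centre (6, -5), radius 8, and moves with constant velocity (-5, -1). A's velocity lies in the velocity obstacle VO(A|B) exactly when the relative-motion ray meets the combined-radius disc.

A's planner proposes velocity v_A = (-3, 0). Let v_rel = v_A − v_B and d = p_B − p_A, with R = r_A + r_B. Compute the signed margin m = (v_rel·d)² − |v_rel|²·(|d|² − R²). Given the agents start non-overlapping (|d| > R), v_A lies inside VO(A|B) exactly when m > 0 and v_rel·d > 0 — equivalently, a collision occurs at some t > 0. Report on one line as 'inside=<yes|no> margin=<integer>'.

d = (11, -12),  |d|² = 265;  R = 4+8 = 12,  c = 265−12² = 121
v_rel = (2, 1),  |v_rel|² = 5;  v_rel·d = (2)·(11) + (1)·(-12) = 10
5·t² − 20·t + 121 = 0  ⇒  m = 10² − 5·121 = -505
m = -505 < 0,  v_rel·d = 10 > 0  ⇒  outside

inside=no margin=-505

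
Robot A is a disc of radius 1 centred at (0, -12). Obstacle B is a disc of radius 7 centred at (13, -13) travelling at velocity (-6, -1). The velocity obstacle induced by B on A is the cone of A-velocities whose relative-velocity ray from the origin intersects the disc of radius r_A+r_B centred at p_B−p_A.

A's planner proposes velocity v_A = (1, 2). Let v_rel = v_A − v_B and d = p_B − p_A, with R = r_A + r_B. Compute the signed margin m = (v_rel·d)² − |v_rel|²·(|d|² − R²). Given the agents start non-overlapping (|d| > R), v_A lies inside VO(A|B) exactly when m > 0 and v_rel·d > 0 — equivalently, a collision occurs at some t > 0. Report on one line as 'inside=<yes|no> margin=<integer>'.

d = (13, -1),  |d|² = 170;  R = 1+7 = 8,  c = 170−8² = 106
v_rel = (7, 3),  |v_rel|² = 58;  v_rel·d = (7)·(13) + (3)·(-1) = 88
58·t² − 176·t + 106 = 0  ⇒  m = 88² − 58·106 = 1596
m = 1596 > 0,  v_rel·d = 88 > 0  ⇒  inside

inside=yes margin=1596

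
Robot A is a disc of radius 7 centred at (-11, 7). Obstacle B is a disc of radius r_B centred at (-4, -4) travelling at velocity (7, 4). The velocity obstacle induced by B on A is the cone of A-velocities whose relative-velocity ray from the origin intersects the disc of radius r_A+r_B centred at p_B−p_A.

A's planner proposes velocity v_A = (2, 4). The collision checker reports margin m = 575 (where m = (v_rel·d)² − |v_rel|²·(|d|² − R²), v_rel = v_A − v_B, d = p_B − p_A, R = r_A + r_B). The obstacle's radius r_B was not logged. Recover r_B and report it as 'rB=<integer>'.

m = 575
d = (7, -11);  v_rel = (-5, 0),  |v_rel|² = 25
v_rel×d = (-5)·(-11) − (0)·(7) = 55
since m = R²·25 − 55²:  R² = (3025 + 575) / 25 = 144
R = √144 = 12  ⇒  r_B = 12 − 7 = 5

rB=5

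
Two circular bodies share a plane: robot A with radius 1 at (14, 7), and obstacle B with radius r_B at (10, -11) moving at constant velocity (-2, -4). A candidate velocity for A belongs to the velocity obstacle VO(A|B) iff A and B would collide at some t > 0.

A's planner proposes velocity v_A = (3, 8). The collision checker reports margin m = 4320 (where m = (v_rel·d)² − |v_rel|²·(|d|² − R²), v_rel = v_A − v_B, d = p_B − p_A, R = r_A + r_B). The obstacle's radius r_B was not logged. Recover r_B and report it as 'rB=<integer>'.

m = 4320
d = (-4, -18);  v_rel = (5, 12),  |v_rel|² = 169
v_rel×d = (5)·(-18) − (12)·(-4) = -42
since m = R²·169 − (-42)²:  R² = (1764 + 4320) / 169 = 36
R = √36 = 6  ⇒  r_B = 6 − 1 = 5

rB=5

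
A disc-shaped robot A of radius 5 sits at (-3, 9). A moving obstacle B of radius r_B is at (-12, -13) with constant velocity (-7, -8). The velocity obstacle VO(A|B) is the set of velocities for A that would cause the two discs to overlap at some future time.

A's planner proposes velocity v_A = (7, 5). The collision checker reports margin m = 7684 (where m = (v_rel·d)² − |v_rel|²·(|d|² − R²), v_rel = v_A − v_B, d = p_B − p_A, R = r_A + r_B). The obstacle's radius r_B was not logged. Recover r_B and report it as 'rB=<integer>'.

m = 7684
d = (-9, -22);  v_rel = (14, 13),  |v_rel|² = 365
v_rel×d = (14)·(-22) − (13)·(-9) = -191
since m = R²·365 − (-191)²:  R² = (36481 + 7684) / 365 = 121
R = √121 = 11  ⇒  r_B = 11 − 5 = 6

rB=6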